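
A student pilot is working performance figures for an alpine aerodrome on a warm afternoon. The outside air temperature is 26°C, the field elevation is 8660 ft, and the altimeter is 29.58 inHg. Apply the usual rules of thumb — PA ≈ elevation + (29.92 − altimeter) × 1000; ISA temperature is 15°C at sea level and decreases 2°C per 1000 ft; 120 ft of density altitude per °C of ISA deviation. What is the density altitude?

Pressure altitude = 8660 + (29.92 − 29.58) × 1000 = 8660 + (+340) = 9000 ft.
ISA temperature at 9000 ft = 15 − 2 × (9000/1000) = -3°C.
ISA deviation = 26 − (-3) = +29°C.
Density altitude = 9000 + 120 × (29) = 12480 ft.

12480 ft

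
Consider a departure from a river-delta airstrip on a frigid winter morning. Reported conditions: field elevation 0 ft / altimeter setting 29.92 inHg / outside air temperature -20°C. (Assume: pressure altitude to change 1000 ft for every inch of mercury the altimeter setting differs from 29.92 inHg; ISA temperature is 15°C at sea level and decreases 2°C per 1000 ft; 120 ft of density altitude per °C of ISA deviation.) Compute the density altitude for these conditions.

Pressure altitude = 0 + (29.92 − 29.92) × 1000 = 0 + (0) = 0 ft.
ISA temperature at 0 ft = 15 − 2 × (0/1000) = 15°C.
ISA deviation = -20 − 15 = -35°C.
Density altitude = 0 + 120 × (-35) = -4200 ft.

-4200 ft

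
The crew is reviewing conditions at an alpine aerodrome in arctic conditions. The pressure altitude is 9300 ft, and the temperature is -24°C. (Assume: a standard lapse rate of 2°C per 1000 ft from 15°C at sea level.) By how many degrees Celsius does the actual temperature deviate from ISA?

ISA-20.4°C

ISA temperature at 9300 ft = 15 − 2 × (9300/1000) = -3.6°C.
Deviation = OAT − ISA = -24 − (-3.6) = -20.4°C.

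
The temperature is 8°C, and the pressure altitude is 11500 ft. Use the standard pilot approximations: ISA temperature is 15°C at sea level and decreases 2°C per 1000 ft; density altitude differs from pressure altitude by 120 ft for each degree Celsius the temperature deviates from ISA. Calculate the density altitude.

13420 ft

ISA temperature at 11500 ft = 15 − 2 × (11500/1000) = -8°C.
ISA deviation = 8 − (-8) = +16°C.
Density altitude = 11500 + 120 × (16) = 11500 + (+1920) = 13420 ft.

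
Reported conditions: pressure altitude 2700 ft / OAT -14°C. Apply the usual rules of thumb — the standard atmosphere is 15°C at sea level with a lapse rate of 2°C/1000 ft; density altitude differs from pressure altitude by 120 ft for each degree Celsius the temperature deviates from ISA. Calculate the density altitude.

-132 ft

ISA temperature at 2700 ft = 15 − 2 × (2700/1000) = 9.6°C.
ISA deviation = -14 − 9.6 = -23.6°C.
Density altitude = 2700 + 120 × (-23.6) = 2700 + (-2832) = -132 ft.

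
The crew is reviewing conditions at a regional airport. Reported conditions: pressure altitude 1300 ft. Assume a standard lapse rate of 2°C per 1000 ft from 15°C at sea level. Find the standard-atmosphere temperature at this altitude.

ISA temperature = 15 − 2 × (1300/1000) = 15 − 2.6 = 12.4°C.

12.4°C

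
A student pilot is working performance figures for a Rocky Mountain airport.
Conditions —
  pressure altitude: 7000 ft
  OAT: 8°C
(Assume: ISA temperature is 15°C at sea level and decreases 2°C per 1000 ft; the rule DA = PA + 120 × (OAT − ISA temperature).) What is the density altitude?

ISA temperature at 7000 ft = 15 − 2 × (7000/1000) = 1°C.
ISA deviation = 8 − 1 = +7°C.
Density altitude = 7000 + 120 × (7) = 7000 + (+840) = 7840 ft.

7840 ft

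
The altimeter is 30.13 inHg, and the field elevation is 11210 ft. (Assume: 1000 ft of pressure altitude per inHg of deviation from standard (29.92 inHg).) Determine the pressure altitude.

Pressure correction = (29.92 − 30.13) × 1000 = -210 ft.
Pressure altitude = 11210 + (-210) = 11000 ft.

11000 ft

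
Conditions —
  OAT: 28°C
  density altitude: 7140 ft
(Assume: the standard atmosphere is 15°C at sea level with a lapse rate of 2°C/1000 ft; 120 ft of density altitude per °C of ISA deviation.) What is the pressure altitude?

DA = PA + 120 × (OAT − (15 − 2·PA/1000)) = PA + 120·OAT − 1800 + 0.24·PA = 1.24·PA + 120·OAT − 1800.
So 1.24·PA = 7140 − 120 × 28 + 1800 = 5580.
PA = 5580 / 1.24 = 4500 ft.

4500 ft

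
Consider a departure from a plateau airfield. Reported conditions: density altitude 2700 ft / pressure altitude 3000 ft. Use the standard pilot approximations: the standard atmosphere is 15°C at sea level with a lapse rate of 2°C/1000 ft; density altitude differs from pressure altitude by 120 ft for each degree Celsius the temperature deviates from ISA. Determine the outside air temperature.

6.5°C

Density altitude − pressure altitude = 2700 − 3000 = -300 ft.
At 120 ft/°C that is an ISA deviation of -300/120 = -2.5°C.
ISA temperature at 3000 ft = 15 − 2 × (3000/1000) = 9°C.
OAT = ISA + deviation = 9 + (-2.5) = 6.5°C.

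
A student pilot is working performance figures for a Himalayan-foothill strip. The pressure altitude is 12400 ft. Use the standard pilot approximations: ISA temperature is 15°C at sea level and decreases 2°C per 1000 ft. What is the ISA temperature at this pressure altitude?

-9.8°C

ISA temperature = 15 − 2 × (12400/1000) = 15 − 24.8 = -9.8°C.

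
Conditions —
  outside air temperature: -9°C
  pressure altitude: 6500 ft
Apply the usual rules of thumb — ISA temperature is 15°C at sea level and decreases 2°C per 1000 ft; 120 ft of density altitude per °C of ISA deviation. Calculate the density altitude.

5180 ft

ISA temperature at 6500 ft = 15 − 2 × (6500/1000) = 2°C.
ISA deviation = -9 − 2 = -11°C.
Density altitude = 6500 + 120 × (-11) = 6500 + (-1320) = 5180 ft.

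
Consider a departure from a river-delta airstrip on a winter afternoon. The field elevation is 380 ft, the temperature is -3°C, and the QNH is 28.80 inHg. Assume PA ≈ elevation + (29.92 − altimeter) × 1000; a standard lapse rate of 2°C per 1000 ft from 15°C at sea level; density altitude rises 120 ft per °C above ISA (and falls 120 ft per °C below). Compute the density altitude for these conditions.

-300 ft

Pressure altitude = 380 + (29.92 − 28.80) × 1000 = 380 + (+1120) = 1500 ft.
ISA temperature at 1500 ft = 15 − 2 × (1500/1000) = 12°C.
ISA deviation = -3 − 12 = -15°C.
Density altitude = 1500 + 120 × (-15) = -300 ft.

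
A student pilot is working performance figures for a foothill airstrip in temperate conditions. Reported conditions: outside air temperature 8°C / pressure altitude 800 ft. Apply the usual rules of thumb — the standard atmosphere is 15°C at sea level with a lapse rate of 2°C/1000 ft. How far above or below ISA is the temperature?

ISA-5.4°C

ISA temperature at 800 ft = 15 − 2 × (800/1000) = 13.4°C.
Deviation = OAT − ISA = 8 − 13.4 = -5.4°C.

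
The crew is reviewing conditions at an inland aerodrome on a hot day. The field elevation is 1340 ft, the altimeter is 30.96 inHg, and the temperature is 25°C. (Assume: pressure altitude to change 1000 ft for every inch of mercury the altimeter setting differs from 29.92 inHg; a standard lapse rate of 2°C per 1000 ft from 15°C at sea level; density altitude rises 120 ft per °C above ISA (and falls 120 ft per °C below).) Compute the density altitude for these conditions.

1572 ft

Pressure altitude = 1340 + (29.92 − 30.96) × 1000 = 1340 + (-1040) = 300 ft.
ISA temperature at 300 ft = 15 − 2 × (300/1000) = 14.4°C.
ISA deviation = 25 − 14.4 = +10.6°C.
Density altitude = 300 + 120 × (10.6) = 1572 ft.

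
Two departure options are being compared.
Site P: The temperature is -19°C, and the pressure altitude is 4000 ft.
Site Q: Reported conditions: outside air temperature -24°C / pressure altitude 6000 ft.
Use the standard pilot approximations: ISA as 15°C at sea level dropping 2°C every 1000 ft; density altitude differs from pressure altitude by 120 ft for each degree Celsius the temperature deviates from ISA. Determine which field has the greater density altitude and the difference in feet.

Site P: ISA temp = 7°C, deviation -26°C, DA = 4000 + 120 × (-26) = 880 ft.
Site Q: ISA temp = 3°C, deviation -27°C, DA = 6000 + 120 × (-27) = 2760 ft.
Site Q is higher by 2760 − 880 = 1880 ft.

Site Q by 1880 ft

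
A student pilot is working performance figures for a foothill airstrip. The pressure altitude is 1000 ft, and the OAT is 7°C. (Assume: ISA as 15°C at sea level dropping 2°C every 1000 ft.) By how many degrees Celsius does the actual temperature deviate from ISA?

ISA temperature at 1000 ft = 15 − 2 × (1000/1000) = 13°C.
Deviation = OAT − ISA = 7 − 13 = -6°C.

ISA-6°C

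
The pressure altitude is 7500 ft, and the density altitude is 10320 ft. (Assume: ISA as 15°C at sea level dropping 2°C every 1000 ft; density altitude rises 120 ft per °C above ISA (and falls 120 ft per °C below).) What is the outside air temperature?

23.5°C

Density altitude − pressure altitude = 10320 − 7500 = +2820 ft.
At 120 ft/°C that is an ISA deviation of 2820/120 = +23.5°C.
ISA temperature at 7500 ft = 15 − 2 × (7500/1000) = 0°C.
OAT = ISA + deviation = 0 + (+23.5) = 23.5°C.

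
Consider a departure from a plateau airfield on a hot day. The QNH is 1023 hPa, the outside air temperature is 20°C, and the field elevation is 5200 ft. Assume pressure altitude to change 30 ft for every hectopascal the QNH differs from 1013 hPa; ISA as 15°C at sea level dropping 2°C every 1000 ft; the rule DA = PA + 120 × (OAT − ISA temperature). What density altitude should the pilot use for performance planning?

6676 ft

Pressure altitude = 5200 + (1013 − 1023) × 30 = 5200 + (-300) = 4900 ft.
ISA temperature at 4900 ft = 15 − 2 × (4900/1000) = 5.2°C.
ISA deviation = 20 − 5.2 = +14.8°C.
Density altitude = 4900 + 120 × (14.8) = 6676 ft.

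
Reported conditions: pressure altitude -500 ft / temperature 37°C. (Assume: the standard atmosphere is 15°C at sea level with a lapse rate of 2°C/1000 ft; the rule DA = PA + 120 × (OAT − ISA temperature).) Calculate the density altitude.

ISA temperature at -500 ft = 15 − 2 × (-500/1000) = 16°C.
ISA deviation = 37 − 16 = +21°C.
Density altitude = -500 + 120 × (21) = -500 + (+2520) = 2020 ft.

2020 ft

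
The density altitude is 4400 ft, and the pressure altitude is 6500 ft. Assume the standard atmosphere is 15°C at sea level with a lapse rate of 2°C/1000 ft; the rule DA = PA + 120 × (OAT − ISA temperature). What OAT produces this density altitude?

-15.5°C

Density altitude − pressure altitude = 4400 − 6500 = -2100 ft.
At 120 ft/°C that is an ISA deviation of -2100/120 = -17.5°C.
ISA temperature at 6500 ft = 15 − 2 × (6500/1000) = 2°C.
OAT = ISA + deviation = 2 + (-17.5) = -15.5°C.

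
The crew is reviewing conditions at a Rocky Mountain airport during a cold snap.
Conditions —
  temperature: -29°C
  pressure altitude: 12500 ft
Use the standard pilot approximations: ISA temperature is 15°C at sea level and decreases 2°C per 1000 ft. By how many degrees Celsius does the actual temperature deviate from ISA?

ISA temperature at 12500 ft = 15 − 2 × (12500/1000) = -10°C.
Deviation = OAT − ISA = -29 − (-10) = -19°C.

ISA-19°C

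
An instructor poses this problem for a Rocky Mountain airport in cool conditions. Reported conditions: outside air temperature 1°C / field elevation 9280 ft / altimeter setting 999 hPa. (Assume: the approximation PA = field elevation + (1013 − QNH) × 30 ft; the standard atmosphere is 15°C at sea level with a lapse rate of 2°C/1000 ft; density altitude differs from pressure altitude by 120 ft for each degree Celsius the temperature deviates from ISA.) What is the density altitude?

10348 ft

Pressure altitude = 9280 + (1013 − 999) × 30 = 9280 + (+420) = 9700 ft.
ISA temperature at 9700 ft = 15 − 2 × (9700/1000) = -4.4°C.
ISA deviation = 1 − (-4.4) = +5.4°C.
Density altitude = 9700 + 120 × (5.4) = 10348 ft.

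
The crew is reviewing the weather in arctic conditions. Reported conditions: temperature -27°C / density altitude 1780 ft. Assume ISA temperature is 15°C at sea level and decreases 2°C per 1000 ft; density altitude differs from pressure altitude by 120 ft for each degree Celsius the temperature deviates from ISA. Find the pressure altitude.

5500 ft

DA = PA + 120 × (OAT − (15 − 2·PA/1000)) = PA + 120·OAT − 1800 + 0.24·PA = 1.24·PA + 120·OAT − 1800.
So 1.24·PA = 1780 − 120 × (-27) + 1800 = 6820.
PA = 6820 / 1.24 = 5500 ft.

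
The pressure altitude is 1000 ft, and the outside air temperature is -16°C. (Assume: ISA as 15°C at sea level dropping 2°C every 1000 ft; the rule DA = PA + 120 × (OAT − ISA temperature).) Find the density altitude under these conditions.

ISA temperature at 1000 ft = 15 − 2 × (1000/1000) = 13°C.
ISA deviation = -16 − 13 = -29°C.
Density altitude = 1000 + 120 × (-29) = 1000 + (-3480) = -2480 ft.

-2480 ft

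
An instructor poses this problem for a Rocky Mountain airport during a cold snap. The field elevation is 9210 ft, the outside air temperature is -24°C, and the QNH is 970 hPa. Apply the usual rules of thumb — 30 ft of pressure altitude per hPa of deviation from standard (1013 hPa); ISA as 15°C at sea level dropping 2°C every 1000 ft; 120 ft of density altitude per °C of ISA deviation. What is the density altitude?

Pressure altitude = 9210 + (1013 − 970) × 30 = 9210 + (+1290) = 10500 ft.
ISA temperature at 10500 ft = 15 − 2 × (10500/1000) = -6°C.
ISA deviation = -24 − (-6) = -18°C.
Density altitude = 10500 + 120 × (-18) = 8340 ft.

8340 ft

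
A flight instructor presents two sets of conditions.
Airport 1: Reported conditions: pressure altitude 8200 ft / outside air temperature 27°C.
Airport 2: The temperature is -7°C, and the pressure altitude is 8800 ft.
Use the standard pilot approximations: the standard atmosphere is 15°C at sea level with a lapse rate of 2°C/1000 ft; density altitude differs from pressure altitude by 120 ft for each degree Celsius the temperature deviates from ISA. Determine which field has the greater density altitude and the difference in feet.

Airport 1 by 3336 ft

Airport 1: ISA temp = -1.4°C, deviation +28.4°C, DA = 8200 + 120 × 28.4 = 11608 ft.
Airport 2: ISA temp = -2.6°C, deviation -4.4°C, DA = 8800 + 120 × (-4.4) = 8272 ft.
Airport 1 is higher by 11608 − 8272 = 3336 ft.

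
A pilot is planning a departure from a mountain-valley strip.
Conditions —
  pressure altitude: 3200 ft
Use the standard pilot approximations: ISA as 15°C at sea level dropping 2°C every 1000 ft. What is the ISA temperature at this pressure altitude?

8.6°C

ISA temperature = 15 − 2 × (3200/1000) = 15 − 6.4 = 8.6°C.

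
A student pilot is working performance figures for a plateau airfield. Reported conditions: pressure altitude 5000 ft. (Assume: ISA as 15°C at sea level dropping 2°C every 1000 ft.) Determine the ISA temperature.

ISA temperature = 15 − 2 × (5000/1000) = 15 − 10 = 5°C.

5°C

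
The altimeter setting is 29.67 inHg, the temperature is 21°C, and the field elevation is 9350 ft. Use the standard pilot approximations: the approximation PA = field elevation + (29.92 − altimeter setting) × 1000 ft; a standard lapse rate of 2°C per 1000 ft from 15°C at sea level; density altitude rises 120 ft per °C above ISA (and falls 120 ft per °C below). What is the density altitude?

Pressure altitude = 9350 + (29.92 − 29.67) × 1000 = 9350 + (+250) = 9600 ft.
ISA temperature at 9600 ft = 15 − 2 × (9600/1000) = -4.2°C.
ISA deviation = 21 − (-4.2) = +25.2°C.
Density altitude = 9600 + 120 × (25.2) = 12624 ft.

12624 ft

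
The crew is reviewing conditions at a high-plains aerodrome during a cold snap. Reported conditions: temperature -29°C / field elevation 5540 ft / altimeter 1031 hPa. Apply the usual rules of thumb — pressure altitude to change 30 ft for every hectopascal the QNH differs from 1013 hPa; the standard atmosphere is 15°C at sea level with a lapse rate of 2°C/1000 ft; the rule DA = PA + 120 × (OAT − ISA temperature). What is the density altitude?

Pressure altitude = 5540 + (1013 − 1031) × 30 = 5540 + (-540) = 5000 ft.
ISA temperature at 5000 ft = 15 − 2 × (5000/1000) = 5°C.
ISA deviation = -29 − 5 = -34°C.
Density altitude = 5000 + 120 × (-34) = 920 ft.

920 ft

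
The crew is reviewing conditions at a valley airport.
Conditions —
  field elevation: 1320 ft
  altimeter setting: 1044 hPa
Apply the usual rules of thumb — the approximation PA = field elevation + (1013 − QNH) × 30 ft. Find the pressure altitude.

390 ft

Pressure correction = (1013 − 1044) × 30 = -930 ft.
Pressure altitude = 1320 + (-930) = 390 ft.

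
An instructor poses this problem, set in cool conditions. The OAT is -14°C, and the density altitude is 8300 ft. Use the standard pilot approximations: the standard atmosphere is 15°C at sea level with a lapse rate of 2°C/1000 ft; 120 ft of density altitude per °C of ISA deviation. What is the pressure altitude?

9500 ft

DA = PA + 120 × (OAT − (15 − 2·PA/1000)) = PA + 120·OAT − 1800 + 0.24·PA = 1.24·PA + 120·OAT − 1800.
So 1.24·PA = 8300 − 120 × (-14) + 1800 = 11780.
PA = 11780 / 1.24 = 9500 ft.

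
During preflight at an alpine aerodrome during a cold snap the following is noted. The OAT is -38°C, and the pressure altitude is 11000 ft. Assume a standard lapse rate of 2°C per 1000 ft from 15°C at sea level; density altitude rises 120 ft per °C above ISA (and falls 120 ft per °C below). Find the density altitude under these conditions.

ISA temperature at 11000 ft = 15 − 2 × (11000/1000) = -7°C.
ISA deviation = -38 − (-7) = -31°C.
Density altitude = 11000 + 120 × (-31) = 11000 + (-3720) = 7280 ft.

7280 ft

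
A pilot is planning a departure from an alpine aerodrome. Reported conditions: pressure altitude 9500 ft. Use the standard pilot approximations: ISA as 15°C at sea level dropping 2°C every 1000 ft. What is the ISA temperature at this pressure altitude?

-4°C

ISA temperature = 15 − 2 × (9500/1000) = 15 − 19 = -4°C.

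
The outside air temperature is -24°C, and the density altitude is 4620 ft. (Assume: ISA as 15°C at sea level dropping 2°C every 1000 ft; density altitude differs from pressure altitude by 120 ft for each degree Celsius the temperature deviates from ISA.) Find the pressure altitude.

7500 ft

DA = PA + 120 × (OAT − (15 − 2·PA/1000)) = PA + 120·OAT − 1800 + 0.24·PA = 1.24·PA + 120·OAT − 1800.
So 1.24·PA = 4620 − 120 × (-24) + 1800 = 9300.
PA = 9300 / 1.24 = 7500 ft.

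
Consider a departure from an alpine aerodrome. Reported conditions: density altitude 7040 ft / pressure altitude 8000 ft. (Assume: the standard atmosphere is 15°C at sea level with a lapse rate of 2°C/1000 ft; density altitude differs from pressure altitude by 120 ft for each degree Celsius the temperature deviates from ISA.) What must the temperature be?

-9°C

Density altitude − pressure altitude = 7040 − 8000 = -960 ft.
At 120 ft/°C that is an ISA deviation of -960/120 = -8°C.
ISA temperature at 8000 ft = 15 − 2 × (8000/1000) = -1°C.
OAT = ISA + deviation = -1 + (-8) = -9°C.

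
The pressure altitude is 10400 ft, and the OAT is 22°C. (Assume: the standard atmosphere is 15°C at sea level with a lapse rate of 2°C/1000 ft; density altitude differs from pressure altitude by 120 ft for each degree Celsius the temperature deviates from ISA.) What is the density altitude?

13736 ft

ISA temperature at 10400 ft = 15 − 2 × (10400/1000) = -5.8°C.
ISA deviation = 22 − (-5.8) = +27.8°C.
Density altitude = 10400 + 120 × (27.8) = 10400 + (+3336) = 13736 ft.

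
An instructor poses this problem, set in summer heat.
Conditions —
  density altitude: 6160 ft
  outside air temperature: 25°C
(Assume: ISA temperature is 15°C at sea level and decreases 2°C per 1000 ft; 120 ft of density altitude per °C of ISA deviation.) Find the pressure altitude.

DA = PA + 120 × (OAT − (15 − 2·PA/1000)) = PA + 120·OAT − 1800 + 0.24·PA = 1.24·PA + 120·OAT − 1800.
So 1.24·PA = 6160 − 120 × 25 + 1800 = 4960.
PA = 4960 / 1.24 = 4000 ft.

4000 ft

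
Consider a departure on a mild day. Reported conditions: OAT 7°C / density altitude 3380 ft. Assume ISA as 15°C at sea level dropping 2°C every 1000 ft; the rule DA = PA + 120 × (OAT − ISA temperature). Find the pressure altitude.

3500 ft

DA = PA + 120 × (OAT − (15 − 2·PA/1000)) = PA + 120·OAT − 1800 + 0.24·PA = 1.24·PA + 120·OAT − 1800.
So 1.24·PA = 3380 − 120 × 7 + 1800 = 4340.
PA = 4340 / 1.24 = 3500 ft.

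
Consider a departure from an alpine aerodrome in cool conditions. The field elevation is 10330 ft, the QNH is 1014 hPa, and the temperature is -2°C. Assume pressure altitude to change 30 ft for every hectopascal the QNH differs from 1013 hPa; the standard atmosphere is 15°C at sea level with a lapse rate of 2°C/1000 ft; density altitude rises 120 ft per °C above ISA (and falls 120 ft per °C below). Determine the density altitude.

Pressure altitude = 10330 + (1013 − 1014) × 30 = 10330 + (-30) = 10300 ft.
ISA temperature at 10300 ft = 15 − 2 × (10300/1000) = -5.6°C.
ISA deviation = -2 − (-5.6) = +3.6°C.
Density altitude = 10300 + 120 × (3.6) = 10732 ft.

10732 ft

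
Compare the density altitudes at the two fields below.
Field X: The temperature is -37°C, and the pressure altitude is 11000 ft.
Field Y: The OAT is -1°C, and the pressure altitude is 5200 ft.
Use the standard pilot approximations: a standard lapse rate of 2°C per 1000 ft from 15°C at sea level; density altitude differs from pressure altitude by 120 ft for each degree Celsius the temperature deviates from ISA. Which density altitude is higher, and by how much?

Field X: ISA temp = -7°C, deviation -30°C, DA = 11000 + 120 × (-30) = 7400 ft.
Field Y: ISA temp = 4.6°C, deviation -5.6°C, DA = 5200 + 120 × (-5.6) = 4528 ft.
Field X is higher by 7400 − 4528 = 2872 ft.

Field X by 2872 ft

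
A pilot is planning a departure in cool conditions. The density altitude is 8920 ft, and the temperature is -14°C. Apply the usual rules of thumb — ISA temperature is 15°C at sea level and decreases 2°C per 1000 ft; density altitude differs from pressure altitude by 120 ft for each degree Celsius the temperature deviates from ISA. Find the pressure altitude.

DA = PA + 120 × (OAT − (15 − 2·PA/1000)) = PA + 120·OAT − 1800 + 0.24·PA = 1.24·PA + 120·OAT − 1800.
So 1.24·PA = 8920 − 120 × (-14) + 1800 = 12400.
PA = 12400 / 1.24 = 10000 ft.

10000 ft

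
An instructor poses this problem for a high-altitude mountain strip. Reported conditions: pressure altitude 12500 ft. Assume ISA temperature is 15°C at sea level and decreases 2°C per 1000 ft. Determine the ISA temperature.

ISA temperature = 15 − 2 × (12500/1000) = 15 − 25 = -10°C.

-10°C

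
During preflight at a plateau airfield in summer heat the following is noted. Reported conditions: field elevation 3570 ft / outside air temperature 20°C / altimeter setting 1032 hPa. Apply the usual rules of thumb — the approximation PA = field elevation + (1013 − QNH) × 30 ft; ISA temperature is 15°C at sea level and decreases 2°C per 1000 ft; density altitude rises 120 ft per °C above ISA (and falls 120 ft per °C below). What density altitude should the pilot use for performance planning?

Pressure altitude = 3570 + (1013 − 1032) × 30 = 3570 + (-570) = 3000 ft.
ISA temperature at 3000 ft = 15 − 2 × (3000/1000) = 9°C.
ISA deviation = 20 − 9 = +11°C.
Density altitude = 3000 + 120 × (11) = 4320 ft.

4320 ft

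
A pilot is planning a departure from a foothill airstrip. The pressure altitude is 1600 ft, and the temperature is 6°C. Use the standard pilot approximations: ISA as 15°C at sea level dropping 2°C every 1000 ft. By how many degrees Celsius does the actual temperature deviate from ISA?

ISA-5.8°C

ISA temperature at 1600 ft = 15 − 2 × (1600/1000) = 11.8°C.
Deviation = OAT − ISA = 6 − 11.8 = -5.8°C.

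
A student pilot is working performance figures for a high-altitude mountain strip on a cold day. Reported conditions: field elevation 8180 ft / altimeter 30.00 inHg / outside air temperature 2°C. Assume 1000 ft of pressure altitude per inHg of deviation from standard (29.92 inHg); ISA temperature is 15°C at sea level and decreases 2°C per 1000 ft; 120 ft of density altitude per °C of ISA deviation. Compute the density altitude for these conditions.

Pressure altitude = 8180 + (29.92 − 30.00) × 1000 = 8180 + (-80) = 8100 ft.
ISA temperature at 8100 ft = 15 − 2 × (8100/1000) = -1.2°C.
ISA deviation = 2 − (-1.2) = +3.2°C.
Density altitude = 8100 + 120 × (3.2) = 8484 ft.

8484 ft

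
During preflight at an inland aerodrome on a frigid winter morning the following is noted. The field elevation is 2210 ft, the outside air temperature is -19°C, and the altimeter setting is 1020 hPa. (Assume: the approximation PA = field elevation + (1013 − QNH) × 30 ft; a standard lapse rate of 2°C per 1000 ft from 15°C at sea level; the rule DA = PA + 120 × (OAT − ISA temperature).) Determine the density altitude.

-1600 ft

Pressure altitude = 2210 + (1013 − 1020) × 30 = 2210 + (-210) = 2000 ft.
ISA temperature at 2000 ft = 15 − 2 × (2000/1000) = 11°C.
ISA deviation = -19 − 11 = -30°C.
Density altitude = 2000 + 120 × (-30) = -1600 ft.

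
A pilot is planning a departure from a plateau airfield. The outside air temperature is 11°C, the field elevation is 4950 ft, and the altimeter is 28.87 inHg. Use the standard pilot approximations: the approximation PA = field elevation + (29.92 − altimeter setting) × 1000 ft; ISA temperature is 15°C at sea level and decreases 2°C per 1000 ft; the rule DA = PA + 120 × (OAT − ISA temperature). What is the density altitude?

Pressure altitude = 4950 + (29.92 − 28.87) × 1000 = 4950 + (+1050) = 6000 ft.
ISA temperature at 6000 ft = 15 − 2 × (6000/1000) = 3°C.
ISA deviation = 11 − 3 = +8°C.
Density altitude = 6000 + 120 × (8) = 6960 ft.

6960 ft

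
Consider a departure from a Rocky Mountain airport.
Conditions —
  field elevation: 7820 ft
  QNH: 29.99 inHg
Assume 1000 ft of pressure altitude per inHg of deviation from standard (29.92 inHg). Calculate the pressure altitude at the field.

7750 ft

Pressure correction = (29.92 − 29.99) × 1000 = -70 ft.
Pressure altitude = 7820 + (-70) = 7750 ft.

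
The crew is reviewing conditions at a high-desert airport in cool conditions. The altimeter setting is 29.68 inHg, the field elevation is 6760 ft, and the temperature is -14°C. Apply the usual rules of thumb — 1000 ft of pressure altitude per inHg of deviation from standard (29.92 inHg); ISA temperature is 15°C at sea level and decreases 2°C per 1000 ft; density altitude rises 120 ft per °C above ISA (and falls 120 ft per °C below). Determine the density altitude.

Pressure altitude = 6760 + (29.92 − 29.68) × 1000 = 6760 + (+240) = 7000 ft.
ISA temperature at 7000 ft = 15 − 2 × (7000/1000) = 1°C.
ISA deviation = -14 − 1 = -15°C.
Density altitude = 7000 + 120 × (-15) = 5200 ft.

5200 ft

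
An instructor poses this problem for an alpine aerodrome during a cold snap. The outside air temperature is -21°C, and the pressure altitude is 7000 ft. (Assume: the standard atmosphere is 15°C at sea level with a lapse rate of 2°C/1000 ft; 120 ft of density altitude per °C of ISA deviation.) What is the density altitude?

ISA temperature at 7000 ft = 15 − 2 × (7000/1000) = 1°C.
ISA deviation = -21 − 1 = -22°C.
Density altitude = 7000 + 120 × (-22) = 7000 + (-2640) = 4360 ft.

4360 ft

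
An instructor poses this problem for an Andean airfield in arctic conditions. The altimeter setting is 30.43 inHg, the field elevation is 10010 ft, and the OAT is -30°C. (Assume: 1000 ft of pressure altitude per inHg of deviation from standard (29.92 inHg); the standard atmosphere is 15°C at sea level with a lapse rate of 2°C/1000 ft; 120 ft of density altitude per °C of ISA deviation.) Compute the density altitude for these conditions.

6380 ft

Pressure altitude = 10010 + (29.92 − 30.43) × 1000 = 10010 + (-510) = 9500 ft.
ISA temperature at 9500 ft = 15 − 2 × (9500/1000) = -4°C.
ISA deviation = -30 − (-4) = -26°C.
Density altitude = 9500 + 120 × (-26) = 6380 ft.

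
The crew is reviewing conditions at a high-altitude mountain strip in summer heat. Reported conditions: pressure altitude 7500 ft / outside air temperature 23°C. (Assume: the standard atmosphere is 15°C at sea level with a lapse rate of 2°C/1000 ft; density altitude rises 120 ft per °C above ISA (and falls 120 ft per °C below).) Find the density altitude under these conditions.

10260 ft

ISA temperature at 7500 ft = 15 − 2 × (7500/1000) = 0°C.
ISA deviation = 23 − 0 = +23°C.
Density altitude = 7500 + 120 × (23) = 7500 + (+2760) = 10260 ft.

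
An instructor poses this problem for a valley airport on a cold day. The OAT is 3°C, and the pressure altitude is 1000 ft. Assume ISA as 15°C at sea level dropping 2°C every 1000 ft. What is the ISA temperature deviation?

ISA-10°C

ISA temperature at 1000 ft = 15 − 2 × (1000/1000) = 13°C.
Deviation = OAT − ISA = 3 − 13 = -10°C.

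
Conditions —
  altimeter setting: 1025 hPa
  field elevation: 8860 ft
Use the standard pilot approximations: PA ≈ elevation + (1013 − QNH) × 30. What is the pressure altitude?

8500 ft

Pressure correction = (1013 − 1025) × 30 = -360 ft.
Pressure altitude = 8860 + (-360) = 8500 ft.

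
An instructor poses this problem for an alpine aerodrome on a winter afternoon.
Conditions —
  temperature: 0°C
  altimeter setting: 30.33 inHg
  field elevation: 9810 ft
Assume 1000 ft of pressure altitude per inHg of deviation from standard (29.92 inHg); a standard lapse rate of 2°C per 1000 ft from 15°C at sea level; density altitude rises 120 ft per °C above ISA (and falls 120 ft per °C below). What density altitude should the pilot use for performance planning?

Pressure altitude = 9810 + (29.92 − 30.33) × 1000 = 9810 + (-410) = 9400 ft.
ISA temperature at 9400 ft = 15 − 2 × (9400/1000) = -3.8°C.
ISA deviation = 0 − (-3.8) = +3.8°C.
Density altitude = 9400 + 120 × (3.8) = 9856 ft.

9856 ft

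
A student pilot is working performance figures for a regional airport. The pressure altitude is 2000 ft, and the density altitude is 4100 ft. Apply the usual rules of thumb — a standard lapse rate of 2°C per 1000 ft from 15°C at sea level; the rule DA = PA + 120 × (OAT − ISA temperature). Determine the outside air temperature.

Density altitude − pressure altitude = 4100 − 2000 = +2100 ft.
At 120 ft/°C that is an ISA deviation of 2100/120 = +17.5°C.
ISA temperature at 2000 ft = 15 − 2 × (2000/1000) = 11°C.
OAT = ISA + deviation = 11 + (+17.5) = 28.5°C.

28.5°C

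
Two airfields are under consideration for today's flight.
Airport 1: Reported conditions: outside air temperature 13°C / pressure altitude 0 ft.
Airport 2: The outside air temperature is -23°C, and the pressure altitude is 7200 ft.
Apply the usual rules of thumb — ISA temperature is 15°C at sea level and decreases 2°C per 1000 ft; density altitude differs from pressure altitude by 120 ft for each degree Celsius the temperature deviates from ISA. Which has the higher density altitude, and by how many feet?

Airport 2 by 4608 ft

Airport 1: ISA temp = 15°C, deviation -2°C, DA = 0 + 120 × (-2) = -240 ft.
Airport 2: ISA temp = 0.6°C, deviation -23.6°C, DA = 7200 + 120 × (-23.6) = 4368 ft.
Airport 2 is higher by 4368 − (-240) = 4608 ft.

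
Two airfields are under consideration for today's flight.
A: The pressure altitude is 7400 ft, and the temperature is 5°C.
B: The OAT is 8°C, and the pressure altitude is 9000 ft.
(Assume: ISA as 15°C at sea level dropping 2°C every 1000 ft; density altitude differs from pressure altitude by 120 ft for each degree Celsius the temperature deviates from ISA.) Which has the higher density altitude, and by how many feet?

B by 2344 ft

A: ISA temp = 0.2°C, deviation +4.8°C, DA = 7400 + 120 × 4.8 = 7976 ft.
B: ISA temp = -3°C, deviation +11°C, DA = 9000 + 120 × 11 = 10320 ft.
B is higher by 10320 − 7976 = 2344 ft.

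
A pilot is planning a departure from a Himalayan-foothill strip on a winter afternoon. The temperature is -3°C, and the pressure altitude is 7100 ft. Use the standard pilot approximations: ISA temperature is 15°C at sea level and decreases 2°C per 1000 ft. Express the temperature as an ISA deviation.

ISA-3.8°C

ISA temperature at 7100 ft = 15 − 2 × (7100/1000) = 0.8°C.
Deviation = OAT − ISA = -3 − 0.8 = -3.8°C.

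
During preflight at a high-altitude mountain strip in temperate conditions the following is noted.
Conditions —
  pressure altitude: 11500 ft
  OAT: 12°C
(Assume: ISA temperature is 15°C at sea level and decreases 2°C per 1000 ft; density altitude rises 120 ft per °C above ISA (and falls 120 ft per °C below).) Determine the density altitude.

13900 ft

ISA temperature at 11500 ft = 15 − 2 × (11500/1000) = -8°C.
ISA deviation = 12 − (-8) = +20°C.
Density altitude = 11500 + 120 × (20) = 11500 + (+2400) = 13900 ft.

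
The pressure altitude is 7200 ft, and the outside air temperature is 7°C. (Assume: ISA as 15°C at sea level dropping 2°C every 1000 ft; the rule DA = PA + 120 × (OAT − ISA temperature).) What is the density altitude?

7968 ft

ISA temperature at 7200 ft = 15 − 2 × (7200/1000) = 0.6°C.
ISA deviation = 7 − 0.6 = +6.4°C.
Density altitude = 7200 + 120 × (6.4) = 7200 + (+768) = 7968 ft.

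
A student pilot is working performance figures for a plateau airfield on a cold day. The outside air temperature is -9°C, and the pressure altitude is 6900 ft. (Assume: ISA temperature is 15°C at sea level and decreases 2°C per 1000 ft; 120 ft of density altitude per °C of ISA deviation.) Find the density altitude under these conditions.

5676 ft

ISA temperature at 6900 ft = 15 − 2 × (6900/1000) = 1.2°C.
ISA deviation = -9 − 1.2 = -10.2°C.
Density altitude = 6900 + 120 × (-10.2) = 6900 + (-1224) = 5676 ft.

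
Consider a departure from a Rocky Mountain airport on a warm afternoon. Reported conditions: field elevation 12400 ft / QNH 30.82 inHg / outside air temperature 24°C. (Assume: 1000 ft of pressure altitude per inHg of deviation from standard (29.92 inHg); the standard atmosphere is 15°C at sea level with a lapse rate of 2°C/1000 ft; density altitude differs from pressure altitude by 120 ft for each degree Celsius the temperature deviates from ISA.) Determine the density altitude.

15340 ft

Pressure altitude = 12400 + (29.92 − 30.82) × 1000 = 12400 + (-900) = 11500 ft.
ISA temperature at 11500 ft = 15 − 2 × (11500/1000) = -8°C.
ISA deviation = 24 − (-8) = +32°C.
Density altitude = 11500 + 120 × (32) = 15340 ft.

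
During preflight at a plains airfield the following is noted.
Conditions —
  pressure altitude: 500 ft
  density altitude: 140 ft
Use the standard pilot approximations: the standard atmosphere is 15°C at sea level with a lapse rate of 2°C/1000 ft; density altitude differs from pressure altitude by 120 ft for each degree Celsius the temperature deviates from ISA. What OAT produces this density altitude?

11°C

Density altitude − pressure altitude = 140 − 500 = -360 ft.
At 120 ft/°C that is an ISA deviation of -360/120 = -3°C.
ISA temperature at 500 ft = 15 − 2 × (500/1000) = 14°C.
OAT = ISA + deviation = 14 + (-3) = 11°C.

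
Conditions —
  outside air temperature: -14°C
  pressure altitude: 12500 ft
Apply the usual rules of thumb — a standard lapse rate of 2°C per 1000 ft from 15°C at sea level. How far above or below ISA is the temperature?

ISA-4°C

ISA temperature at 12500 ft = 15 − 2 × (12500/1000) = -10°C.
Deviation = OAT − ISA = -14 − (-10) = -4°C.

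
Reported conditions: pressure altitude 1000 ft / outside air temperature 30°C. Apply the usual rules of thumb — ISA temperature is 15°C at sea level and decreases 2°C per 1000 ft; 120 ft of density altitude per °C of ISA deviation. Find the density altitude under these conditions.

3040 ft

ISA temperature at 1000 ft = 15 − 2 × (1000/1000) = 13°C.
ISA deviation = 30 − 13 = +17°C.
Density altitude = 1000 + 120 × (17) = 1000 + (+2040) = 3040 ft.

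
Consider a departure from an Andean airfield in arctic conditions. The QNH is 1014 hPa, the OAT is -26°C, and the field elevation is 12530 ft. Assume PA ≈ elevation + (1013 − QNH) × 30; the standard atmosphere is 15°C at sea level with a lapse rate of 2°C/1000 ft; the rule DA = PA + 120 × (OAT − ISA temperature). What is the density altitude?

Pressure altitude = 12530 + (1013 − 1014) × 30 = 12530 + (-30) = 12500 ft.
ISA temperature at 12500 ft = 15 − 2 × (12500/1000) = -10°C.
ISA deviation = -26 − (-10) = -16°C.
Density altitude = 12500 + 120 × (-16) = 10580 ft.

10580 ft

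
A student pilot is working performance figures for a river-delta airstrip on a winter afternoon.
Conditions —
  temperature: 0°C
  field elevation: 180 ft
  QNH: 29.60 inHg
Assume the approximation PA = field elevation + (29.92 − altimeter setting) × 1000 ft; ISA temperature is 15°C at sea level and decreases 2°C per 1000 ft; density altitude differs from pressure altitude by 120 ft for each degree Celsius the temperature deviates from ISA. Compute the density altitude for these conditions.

Pressure altitude = 180 + (29.92 − 29.60) × 1000 = 180 + (+320) = 500 ft.
ISA temperature at 500 ft = 15 − 2 × (500/1000) = 14°C.
ISA deviation = 0 − 14 = -14°C.
Density altitude = 500 + 120 × (-14) = -1180 ft.

-1180 ft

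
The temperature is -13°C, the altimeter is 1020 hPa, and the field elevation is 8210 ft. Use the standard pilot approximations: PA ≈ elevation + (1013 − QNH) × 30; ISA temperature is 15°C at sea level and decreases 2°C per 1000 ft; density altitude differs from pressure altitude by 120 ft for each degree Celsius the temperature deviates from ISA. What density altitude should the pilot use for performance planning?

6560 ft

Pressure altitude = 8210 + (1013 − 1020) × 30 = 8210 + (-210) = 8000 ft.
ISA temperature at 8000 ft = 15 − 2 × (8000/1000) = -1°C.
ISA deviation = -13 − (-1) = -12°C.
Density altitude = 8000 + 120 × (-12) = 6560 ft.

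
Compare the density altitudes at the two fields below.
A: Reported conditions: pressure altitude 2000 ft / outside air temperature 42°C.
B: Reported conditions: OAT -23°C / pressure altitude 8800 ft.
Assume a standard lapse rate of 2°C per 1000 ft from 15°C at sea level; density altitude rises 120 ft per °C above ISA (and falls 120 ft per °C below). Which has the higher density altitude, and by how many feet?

A: ISA temp = 11°C, deviation +31°C, DA = 2000 + 120 × 31 = 5720 ft.
B: ISA temp = -2.6°C, deviation -20.4°C, DA = 8800 + 120 × (-20.4) = 6352 ft.
B is higher by 6352 − 5720 = 632 ft.

B by 632 ft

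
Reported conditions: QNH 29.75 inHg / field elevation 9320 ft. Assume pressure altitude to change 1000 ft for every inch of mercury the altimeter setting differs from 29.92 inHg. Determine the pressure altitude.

9490 ft

Pressure correction = (29.92 − 29.75) × 1000 = +170 ft.
Pressure altitude = 9320 + (+170) = 9490 ft.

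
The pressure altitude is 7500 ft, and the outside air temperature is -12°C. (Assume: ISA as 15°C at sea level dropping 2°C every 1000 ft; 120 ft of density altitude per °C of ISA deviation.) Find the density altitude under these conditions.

ISA temperature at 7500 ft = 15 − 2 × (7500/1000) = 0°C.
ISA deviation = -12 − 0 = -12°C.
Density altitude = 7500 + 120 × (-12) = 7500 + (-1440) = 6060 ft.

6060 ft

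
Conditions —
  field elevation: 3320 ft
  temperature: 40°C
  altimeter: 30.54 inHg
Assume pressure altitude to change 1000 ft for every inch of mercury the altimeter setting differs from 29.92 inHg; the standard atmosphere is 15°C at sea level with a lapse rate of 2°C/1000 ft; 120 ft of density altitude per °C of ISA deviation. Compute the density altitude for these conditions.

6348 ft

Pressure altitude = 3320 + (29.92 − 30.54) × 1000 = 3320 + (-620) = 2700 ft.
ISA temperature at 2700 ft = 15 − 2 × (2700/1000) = 9.6°C.
ISA deviation = 40 − 9.6 = +30.4°C.
Density altitude = 2700 + 120 × (30.4) = 6348 ft.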